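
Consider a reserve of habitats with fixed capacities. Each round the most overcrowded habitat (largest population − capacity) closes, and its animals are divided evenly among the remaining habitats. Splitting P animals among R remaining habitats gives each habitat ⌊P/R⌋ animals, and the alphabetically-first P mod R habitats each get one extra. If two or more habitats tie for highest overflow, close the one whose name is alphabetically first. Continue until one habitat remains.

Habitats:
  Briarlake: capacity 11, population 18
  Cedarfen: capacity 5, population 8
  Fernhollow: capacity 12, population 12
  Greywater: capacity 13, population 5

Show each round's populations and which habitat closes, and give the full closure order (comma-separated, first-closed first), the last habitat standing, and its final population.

Round 1: Briarlake=18 Cedarfen=8 Fernhollow=12 Greywater=5 → close Briarlake (overflow 7)
  18÷3 = 6 each, +1 to first 0
Round 2: Cedarfen=14 Fernhollow=18 Greywater=11 → close Cedarfen (overflow 9)
  14÷2 = 7 each, +1 to first 0
Round 3: Fernhollow=25 Greywater=18 → close Fernhollow (overflow 13)
  25÷1 = 25 each, +1 to first 0

Closure order: Briarlake, Cedarfen, Fernhollow
Last habitat: Greywater with 43 animals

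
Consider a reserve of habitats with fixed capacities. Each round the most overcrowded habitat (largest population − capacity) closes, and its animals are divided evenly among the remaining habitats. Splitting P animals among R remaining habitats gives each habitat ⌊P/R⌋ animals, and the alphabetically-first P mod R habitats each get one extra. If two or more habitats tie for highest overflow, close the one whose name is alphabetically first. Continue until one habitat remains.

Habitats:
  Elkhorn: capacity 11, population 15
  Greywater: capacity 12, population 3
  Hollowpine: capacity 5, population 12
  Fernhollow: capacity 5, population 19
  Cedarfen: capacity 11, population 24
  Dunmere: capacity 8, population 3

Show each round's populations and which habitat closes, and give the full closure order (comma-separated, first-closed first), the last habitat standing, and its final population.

Closure order: Fernhollow, Cedarfen, Hollowpine, Elkhorn, Dunmere
Last habitat: Greywater with 76 animals

Round 1: Cedarfen=24 Dunmere=3 Elkhorn=15 Fernhollow=19 Greywater=3 Hollowpine=12 → close Fernhollow (overflow 14)
  19÷5 = 3 each, +1 to first 4
Round 2: Cedarfen=28 Dunmere=7 Elkhorn=19 Greywater=7 Hollowpine=15 → close Cedarfen (overflow 17)
  28÷4 = 7 each, +1 to first 0
Round 3: Dunmere=14 Elkhorn=26 Greywater=14 Hollowpine=22 → close Hollowpine (overflow 17)
  22÷3 = 7 each, +1 to first 1
Round 4: Dunmere=22 Elkhorn=33 Greywater=21 → close Elkhorn (overflow 22)
  33÷2 = 16 each, +1 to first 1
Round 5: Dunmere=39 Greywater=37 → close Dunmere (overflow 31)
  39÷1 = 39 each, +1 to first 0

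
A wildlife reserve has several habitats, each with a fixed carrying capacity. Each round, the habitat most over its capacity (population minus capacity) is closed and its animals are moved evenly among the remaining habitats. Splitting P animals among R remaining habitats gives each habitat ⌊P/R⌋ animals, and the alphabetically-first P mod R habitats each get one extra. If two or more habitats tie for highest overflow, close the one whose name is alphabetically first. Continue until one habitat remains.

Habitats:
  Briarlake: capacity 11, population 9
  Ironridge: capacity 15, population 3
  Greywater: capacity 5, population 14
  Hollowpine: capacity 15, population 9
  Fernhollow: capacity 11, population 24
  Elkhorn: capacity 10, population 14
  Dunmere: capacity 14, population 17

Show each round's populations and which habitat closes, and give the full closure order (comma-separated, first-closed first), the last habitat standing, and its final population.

Closure order: Fernhollow, Greywater, Elkhorn, Dunmere, Briarlake, Hollowpine
Last habitat: Ironridge with 90 animals

Round 1: Briarlake=9 Dunmere=17 Elkhorn=14 Fernhollow=24 Greywater=14 Hollowpine=9 Ironridge=3 → close Fernhollow (overflow 13)
  24÷6 = 4 each, +1 to first 0
Round 2: Briarlake=13 Dunmere=21 Elkhorn=18 Greywater=18 Hollowpine=13 Ironridge=7 → close Greywater (overflow 13)
  18÷5 = 3 each, +1 to first 3
Round 3: Briarlake=17 Dunmere=25 Elkhorn=22 Hollowpine=16 Ironridge=10 → close Elkhorn (overflow 12)
  22÷4 = 5 each, +1 to first 2
Round 4: Briarlake=23 Dunmere=31 Hollowpine=21 Ironridge=15 → close Dunmere (overflow 17)
  31÷3 = 10 each, +1 to first 1
Round 5: Briarlake=34 Hollowpine=31 Ironridge=25 → close Briarlake (overflow 23)
  34÷2 = 17 each, +1 to first 0
Round 6: Hollowpine=48 Ironridge=42 → close Hollowpine (overflow 33)
  48÷1 = 48 each, +1 to first 0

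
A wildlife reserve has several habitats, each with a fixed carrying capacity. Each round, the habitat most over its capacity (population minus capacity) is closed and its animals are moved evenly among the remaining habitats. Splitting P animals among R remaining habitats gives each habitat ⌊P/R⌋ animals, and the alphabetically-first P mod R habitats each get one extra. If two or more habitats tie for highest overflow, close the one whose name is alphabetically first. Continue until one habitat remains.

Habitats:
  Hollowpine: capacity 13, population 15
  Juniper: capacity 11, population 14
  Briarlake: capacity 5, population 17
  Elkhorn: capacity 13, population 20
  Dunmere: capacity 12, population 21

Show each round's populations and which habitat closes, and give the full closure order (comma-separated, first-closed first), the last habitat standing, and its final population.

Closure order: Briarlake, Dunmere, Elkhorn, Hollowpine
Last habitat: Juniper with 87 animals

Round 1: Briarlake=17 Dunmere=21 Elkhorn=20 Hollowpine=15 Juniper=14 → close Briarlake (overflow 12)
  17÷4 = 4 each, +1 to first 1
Round 2: Dunmere=26 Elkhorn=24 Hollowpine=19 Juniper=18 → close Dunmere (overflow 14)
  26÷3 = 8 each, +1 to first 2
Round 3: Elkhorn=33 Hollowpine=28 Juniper=26 → close Elkhorn (overflow 20)
  33÷2 = 16 each, +1 to first 1
Round 4: Hollowpine=45 Juniper=42 → close Hollowpine (overflow 32)
  45÷1 = 45 each, +1 to first 0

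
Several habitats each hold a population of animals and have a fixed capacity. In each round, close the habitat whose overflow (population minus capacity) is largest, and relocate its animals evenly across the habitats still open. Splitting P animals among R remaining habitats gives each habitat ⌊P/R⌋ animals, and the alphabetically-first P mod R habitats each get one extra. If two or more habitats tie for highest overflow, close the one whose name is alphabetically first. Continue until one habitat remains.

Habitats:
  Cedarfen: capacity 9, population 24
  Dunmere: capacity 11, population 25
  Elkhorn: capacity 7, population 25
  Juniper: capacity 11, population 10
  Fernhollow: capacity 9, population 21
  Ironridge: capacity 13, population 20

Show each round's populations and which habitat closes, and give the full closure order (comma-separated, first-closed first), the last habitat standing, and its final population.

Round 1: Cedarfen=24 Dunmere=25 Elkhorn=25 Fernhollow=21 Ironridge=20 Juniper=10 → close Elkhorn (overflow 18)
  25÷5 = 5 each, +1 to first 0
Round 2: Cedarfen=29 Dunmere=30 Fernhollow=26 Ironridge=25 Juniper=15 → close Cedarfen (overflow 20)
  29÷4 = 7 each, +1 to first 1
Round 3: Dunmere=38 Fernhollow=33 Ironridge=32 Juniper=22 → close Dunmere (overflow 27)
  38÷3 = 12 each, +1 to first 2
Round 4: Fernhollow=46 Ironridge=45 Juniper=34 → close Fernhollow (overflow 37)
  46÷2 = 23 each, +1 to first 0
Round 5: Ironridge=68 Juniper=57 → close Ironridge (overflow 55)
  68÷1 = 68 each, +1 to first 0

Closure order: Elkhorn, Cedarfen, Dunmere, Fernhollow, Ironridge
Last habitat: Juniper with 125 animals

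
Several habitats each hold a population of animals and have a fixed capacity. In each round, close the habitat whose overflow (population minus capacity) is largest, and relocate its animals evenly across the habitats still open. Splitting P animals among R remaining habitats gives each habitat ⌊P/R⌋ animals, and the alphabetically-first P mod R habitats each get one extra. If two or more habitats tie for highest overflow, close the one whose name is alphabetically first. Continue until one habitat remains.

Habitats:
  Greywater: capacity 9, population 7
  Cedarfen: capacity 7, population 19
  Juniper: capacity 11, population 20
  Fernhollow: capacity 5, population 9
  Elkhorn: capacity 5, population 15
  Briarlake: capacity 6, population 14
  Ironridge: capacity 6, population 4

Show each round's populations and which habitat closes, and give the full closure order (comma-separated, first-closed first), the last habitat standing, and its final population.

Round 1: Briarlake=14 Cedarfen=19 Elkhorn=15 Fernhollow=9 Greywater=7 Ironridge=4 Juniper=20 → close Cedarfen (overflow 12)
  19÷6 = 3 each, +1 to first 1
Round 2: Briarlake=18 Elkhorn=18 Fernhollow=12 Greywater=10 Ironridge=7 Juniper=23 → close Elkhorn (overflow 13)
  18÷5 = 3 each, +1 to first 3
Round 3: Briarlake=22 Fernhollow=16 Greywater=14 Ironridge=10 Juniper=26 → close Briarlake (overflow 16)
  22÷4 = 5 each, +1 to first 2
Round 4: Fernhollow=22 Greywater=20 Ironridge=15 Juniper=31 → close Juniper (overflow 20)
  31÷3 = 10 each, +1 to first 1
Round 5: Fernhollow=33 Greywater=30 Ironridge=25 → close Fernhollow (overflow 28)
  33÷2 = 16 each, +1 to first 1
Round 6: Greywater=47 Ironridge=41 → close Greywater (overflow 38)
  47÷1 = 47 each, +1 to first 0

Closure order: Cedarfen, Elkhorn, Briarlake, Juniper, Fernhollow, Greywater
Last habitat: Ironridge with 88 animals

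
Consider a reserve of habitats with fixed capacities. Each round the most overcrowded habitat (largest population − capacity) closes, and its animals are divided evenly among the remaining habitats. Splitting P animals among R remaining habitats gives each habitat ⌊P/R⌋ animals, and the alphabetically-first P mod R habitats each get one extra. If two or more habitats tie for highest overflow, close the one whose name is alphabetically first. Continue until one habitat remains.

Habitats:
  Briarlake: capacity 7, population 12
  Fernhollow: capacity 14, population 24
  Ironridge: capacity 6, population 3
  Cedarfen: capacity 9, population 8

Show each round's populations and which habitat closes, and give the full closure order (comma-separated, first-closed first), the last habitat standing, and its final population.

Closure order: Fernhollow, Briarlake, Cedarfen
Last habitat: Ironridge with 47 animals

Round 1: Briarlake=12 Cedarfen=8 Fernhollow=24 Ironridge=3 → close Fernhollow (overflow 10)
  24÷3 = 8 each, +1 to first 0
Round 2: Briarlake=20 Cedarfen=16 Ironridge=11 → close Briarlake (overflow 13)
  20÷2 = 10 each, +1 to first 0
Round 3: Cedarfen=26 Ironridge=21 → close Cedarfen (overflow 17)
  26÷1 = 26 each, +1 to first 0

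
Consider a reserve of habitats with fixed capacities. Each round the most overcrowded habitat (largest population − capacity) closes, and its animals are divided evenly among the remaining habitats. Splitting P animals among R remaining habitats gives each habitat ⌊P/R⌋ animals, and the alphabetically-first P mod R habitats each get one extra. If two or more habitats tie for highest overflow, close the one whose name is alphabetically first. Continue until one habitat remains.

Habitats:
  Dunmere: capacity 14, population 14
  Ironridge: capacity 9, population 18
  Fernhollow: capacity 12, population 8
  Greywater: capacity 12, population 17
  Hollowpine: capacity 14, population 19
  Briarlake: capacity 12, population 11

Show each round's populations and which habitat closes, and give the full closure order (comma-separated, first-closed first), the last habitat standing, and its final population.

Closure order: Ironridge, Greywater, Hollowpine, Dunmere, Briarlake
Last habitat: Fernhollow with 87 animals

Round 1: Briarlake=11 Dunmere=14 Fernhollow=8 Greywater=17 Hollowpine=19 Ironridge=18 → close Ironridge (overflow 9)
  18÷5 = 3 each, +1 to first 3
Round 2: Briarlake=15 Dunmere=18 Fernhollow=12 Greywater=20 Hollowpine=22 → close Greywater (overflow 8)
  20÷4 = 5 each, +1 to first 0
Round 3: Briarlake=20 Dunmere=23 Fernhollow=17 Hollowpine=27 → close Hollowpine (overflow 13)
  27÷3 = 9 each, +1 to first 0
Round 4: Briarlake=29 Dunmere=32 Fernhollow=26 → close Dunmere (overflow 18)
  32÷2 = 16 each, +1 to first 0
Round 5: Briarlake=45 Fernhollow=42 → close Briarlake (overflow 33)
  45÷1 = 45 each, +1 to first 0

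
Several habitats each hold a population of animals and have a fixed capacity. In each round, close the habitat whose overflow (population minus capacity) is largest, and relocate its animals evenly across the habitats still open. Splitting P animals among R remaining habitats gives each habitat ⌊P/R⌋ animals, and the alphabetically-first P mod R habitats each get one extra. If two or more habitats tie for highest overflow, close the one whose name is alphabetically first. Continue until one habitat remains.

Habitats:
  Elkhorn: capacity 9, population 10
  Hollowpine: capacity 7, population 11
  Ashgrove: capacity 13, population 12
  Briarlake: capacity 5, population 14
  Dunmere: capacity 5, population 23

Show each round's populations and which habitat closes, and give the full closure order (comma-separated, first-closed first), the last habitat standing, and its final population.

Round 1: Ashgrove=12 Briarlake=14 Dunmere=23 Elkhorn=10 Hollowpine=11 → close Dunmere (overflow 18)
  23÷4 = 5 each, +1 to first 3
Round 2: Ashgrove=18 Briarlake=20 Elkhorn=16 Hollowpine=16 → close Briarlake (overflow 15)
  20÷3 = 6 each, +1 to first 2
Round 3: Ashgrove=25 Elkhorn=23 Hollowpine=22 → close Hollowpine (overflow 15)
  22÷2 = 11 each, +1 to first 0
Round 4: Ashgrove=36 Elkhorn=34 → close Elkhorn (overflow 25)
  34÷1 = 34 each, +1 to first 0

Closure order: Dunmere, Briarlake, Hollowpine, Elkhorn
Last habitat: Ashgrove with 70 animals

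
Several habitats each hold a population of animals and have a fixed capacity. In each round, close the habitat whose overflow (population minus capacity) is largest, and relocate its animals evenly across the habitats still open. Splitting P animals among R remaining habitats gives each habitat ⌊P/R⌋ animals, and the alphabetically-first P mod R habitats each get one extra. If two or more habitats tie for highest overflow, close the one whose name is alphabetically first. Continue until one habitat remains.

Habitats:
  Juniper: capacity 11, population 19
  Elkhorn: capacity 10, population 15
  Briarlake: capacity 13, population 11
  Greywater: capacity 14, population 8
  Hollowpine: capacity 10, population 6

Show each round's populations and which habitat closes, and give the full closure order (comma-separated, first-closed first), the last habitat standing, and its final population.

Closure order: Juniper, Elkhorn, Briarlake, Greywater
Last habitat: Hollowpine with 59 animals

Round 1: Briarlake=11 Elkhorn=15 Greywater=8 Hollowpine=6 Juniper=19 → close Juniper (overflow 8)
  19÷4 = 4 each, +1 to first 3
Round 2: Briarlake=16 Elkhorn=20 Greywater=13 Hollowpine=10 → close Elkhorn (overflow 10)
  20÷3 = 6 each, +1 to first 2
Round 3: Briarlake=23 Greywater=20 Hollowpine=16 → close Briarlake (overflow 10)
  23÷2 = 11 each, +1 to first 1
Round 4: Greywater=32 Hollowpine=27 → close Greywater (overflow 18)
  32÷1 = 32 each, +1 to first 0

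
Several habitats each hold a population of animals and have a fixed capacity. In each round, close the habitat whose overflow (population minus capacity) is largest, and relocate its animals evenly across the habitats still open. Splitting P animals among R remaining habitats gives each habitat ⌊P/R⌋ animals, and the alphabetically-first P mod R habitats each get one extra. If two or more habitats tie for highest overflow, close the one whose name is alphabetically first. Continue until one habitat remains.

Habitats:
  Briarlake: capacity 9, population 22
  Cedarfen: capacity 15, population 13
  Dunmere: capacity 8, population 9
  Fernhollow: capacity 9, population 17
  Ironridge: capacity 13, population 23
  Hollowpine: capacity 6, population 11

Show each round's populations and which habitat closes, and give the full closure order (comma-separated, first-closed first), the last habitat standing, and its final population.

Closure order: Briarlake, Ironridge, Fernhollow, Hollowpine, Dunmere
Last habitat: Cedarfen with 95 animals

Round 1: Briarlake=22 Cedarfen=13 Dunmere=9 Fernhollow=17 Hollowpine=11 Ironridge=23 → close Briarlake (overflow 13)
  22÷5 = 4 each, +1 to first 2
Round 2: Cedarfen=18 Dunmere=14 Fernhollow=21 Hollowpine=15 Ironridge=27 → close Ironridge (overflow 14)
  27÷4 = 6 each, +1 to first 3
Round 3: Cedarfen=25 Dunmere=21 Fernhollow=28 Hollowpine=21 → close Fernhollow (overflow 19)
  28÷3 = 9 each, +1 to first 1
Round 4: Cedarfen=35 Dunmere=30 Hollowpine=30 → close Hollowpine (overflow 24)
  30÷2 = 15 each, +1 to first 0
Round 5: Cedarfen=50 Dunmere=45 → close Dunmere (overflow 37)
  45÷1 = 45 each, +1 to first 0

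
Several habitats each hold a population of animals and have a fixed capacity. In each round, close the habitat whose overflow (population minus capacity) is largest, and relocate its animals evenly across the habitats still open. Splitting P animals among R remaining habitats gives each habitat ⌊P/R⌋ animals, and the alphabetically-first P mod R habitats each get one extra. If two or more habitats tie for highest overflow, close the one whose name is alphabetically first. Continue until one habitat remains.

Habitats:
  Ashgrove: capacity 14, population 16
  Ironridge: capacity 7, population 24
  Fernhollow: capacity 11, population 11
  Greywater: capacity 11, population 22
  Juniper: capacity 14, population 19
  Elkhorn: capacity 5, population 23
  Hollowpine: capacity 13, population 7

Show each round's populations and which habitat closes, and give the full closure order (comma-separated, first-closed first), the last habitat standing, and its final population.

Round 1: Ashgrove=16 Elkhorn=23 Fernhollow=11 Greywater=22 Hollowpine=7 Ironridge=24 Juniper=19 → close Elkhorn (overflow 18)
  23÷6 = 3 each, +1 to first 5
Round 2: Ashgrove=20 Fernhollow=15 Greywater=26 Hollowpine=11 Ironridge=28 Juniper=22 → close Ironridge (overflow 21)
  28÷5 = 5 each, +1 to first 3
Round 3: Ashgrove=26 Fernhollow=21 Greywater=32 Hollowpine=16 Juniper=27 → close Greywater (overflow 21)
  32÷4 = 8 each, +1 to first 0
Round 4: Ashgrove=34 Fernhollow=29 Hollowpine=24 Juniper=35 → close Juniper (overflow 21)
  35÷3 = 11 each, +1 to first 2
Round 5: Ashgrove=46 Fernhollow=41 Hollowpine=35 → close Ashgrove (overflow 32)
  46÷2 = 23 each, +1 to first 0
Round 6: Fernhollow=64 Hollowpine=58 → close Fernhollow (overflow 53)
  64÷1 = 64 each, +1 to first 0

Closure order: Elkhorn, Ironridge, Greywater, Juniper, Ashgrove, Fernhollow
Last habitat: Hollowpine with 122 animals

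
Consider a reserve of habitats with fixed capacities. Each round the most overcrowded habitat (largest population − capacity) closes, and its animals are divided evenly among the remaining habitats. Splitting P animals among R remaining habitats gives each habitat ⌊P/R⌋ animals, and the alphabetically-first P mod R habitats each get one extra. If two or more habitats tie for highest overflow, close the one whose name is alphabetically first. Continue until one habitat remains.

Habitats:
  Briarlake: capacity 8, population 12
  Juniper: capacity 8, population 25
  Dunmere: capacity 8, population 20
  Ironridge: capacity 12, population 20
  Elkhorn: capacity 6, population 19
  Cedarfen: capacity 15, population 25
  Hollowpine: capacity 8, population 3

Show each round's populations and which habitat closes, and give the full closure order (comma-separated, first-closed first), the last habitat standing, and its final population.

Round 1: Briarlake=12 Cedarfen=25 Dunmere=20 Elkhorn=19 Hollowpine=3 Ironridge=20 Juniper=25 → close Juniper (overflow 17)
  25÷6 = 4 each, +1 to first 1
Round 2: Briarlake=17 Cedarfen=29 Dunmere=24 Elkhorn=23 Hollowpine=7 Ironridge=24 → close Elkhorn (overflow 17)
  23÷5 = 4 each, +1 to first 3
Round 3: Briarlake=22 Cedarfen=34 Dunmere=29 Hollowpine=11 Ironridge=28 → close Dunmere (overflow 21)
  29÷4 = 7 each, +1 to first 1
Round 4: Briarlake=30 Cedarfen=41 Hollowpine=18 Ironridge=35 → close Cedarfen (overflow 26)
  41÷3 = 13 each, +1 to first 2
Round 5: Briarlake=44 Hollowpine=32 Ironridge=48 → close Briarlake (overflow 36)
  44÷2 = 22 each, +1 to first 0
Round 6: Hollowpine=54 Ironridge=70 → close Ironridge (overflow 58)
  70÷1 = 70 each, +1 to first 0

Closure order: Juniper, Elkhorn, Dunmere, Cedarfen, Briarlake, Ironridge
Last habitat: Hollowpine with 124 animals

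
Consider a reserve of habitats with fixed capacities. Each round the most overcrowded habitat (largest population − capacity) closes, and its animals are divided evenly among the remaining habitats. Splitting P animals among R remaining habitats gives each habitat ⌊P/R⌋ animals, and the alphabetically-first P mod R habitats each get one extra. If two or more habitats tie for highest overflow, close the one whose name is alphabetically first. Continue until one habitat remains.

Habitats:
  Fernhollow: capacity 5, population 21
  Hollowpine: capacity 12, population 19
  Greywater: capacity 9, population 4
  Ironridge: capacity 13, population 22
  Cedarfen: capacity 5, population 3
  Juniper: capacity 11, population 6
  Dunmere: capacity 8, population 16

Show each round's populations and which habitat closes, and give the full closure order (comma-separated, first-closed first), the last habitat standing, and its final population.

Closure order: Fernhollow, Dunmere, Ironridge, Hollowpine, Cedarfen, Greywater
Last habitat: Juniper with 91 animals

Round 1: Cedarfen=3 Dunmere=16 Fernhollow=21 Greywater=4 Hollowpine=19 Ironridge=22 Juniper=6 → close Fernhollow (overflow 16)
  21÷6 = 3 each, +1 to first 3
Round 2: Cedarfen=7 Dunmere=20 Greywater=8 Hollowpine=22 Ironridge=25 Juniper=9 → close Dunmere (overflow 12)
  20÷5 = 4 each, +1 to first 0
Round 3: Cedarfen=11 Greywater=12 Hollowpine=26 Ironridge=29 Juniper=13 → close Ironridge (overflow 16)
  29÷4 = 7 each, +1 to first 1
Round 4: Cedarfen=19 Greywater=19 Hollowpine=33 Juniper=20 → close Hollowpine (overflow 21)
  33÷3 = 11 each, +1 to first 0
Round 5: Cedarfen=30 Greywater=30 Juniper=31 → close Cedarfen (overflow 25)
  30÷2 = 15 each, +1 to first 0
Round 6: Greywater=45 Juniper=46 → close Greywater (overflow 36)
  45÷1 = 45 each, +1 to first 0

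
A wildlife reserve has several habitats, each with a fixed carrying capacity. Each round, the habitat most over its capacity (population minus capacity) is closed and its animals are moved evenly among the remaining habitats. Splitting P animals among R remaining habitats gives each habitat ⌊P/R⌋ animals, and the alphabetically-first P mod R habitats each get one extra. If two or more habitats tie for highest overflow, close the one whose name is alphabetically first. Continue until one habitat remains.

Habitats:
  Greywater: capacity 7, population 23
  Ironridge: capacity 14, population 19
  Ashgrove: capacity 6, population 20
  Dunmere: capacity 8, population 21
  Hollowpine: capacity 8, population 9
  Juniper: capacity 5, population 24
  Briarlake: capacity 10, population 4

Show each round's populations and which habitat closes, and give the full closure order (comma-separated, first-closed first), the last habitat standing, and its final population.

Closure order: Juniper, Greywater, Ashgrove, Dunmere, Ironridge, Hollowpine
Last habitat: Briarlake with 120 animals

Round 1: Ashgrove=20 Briarlake=4 Dunmere=21 Greywater=23 Hollowpine=9 Ironridge=19 Juniper=24 → close Juniper (overflow 19)
  24÷6 = 4 each, +1 to first 0
Round 2: Ashgrove=24 Briarlake=8 Dunmere=25 Greywater=27 Hollowpine=13 Ironridge=23 → close Greywater (overflow 20)
  27÷5 = 5 each, +1 to first 2
Round 3: Ashgrove=30 Briarlake=14 Dunmere=30 Hollowpine=18 Ironridge=28 → close Ashgrove (overflow 24)
  30÷4 = 7 each, +1 to first 2
Round 4: Briarlake=22 Dunmere=38 Hollowpine=25 Ironridge=35 → close Dunmere (overflow 30)
  38÷3 = 12 each, +1 to first 2
Round 5: Briarlake=35 Hollowpine=38 Ironridge=47 → close Ironridge (overflow 33)
  47÷2 = 23 each, +1 to first 1
Round 6: Briarlake=59 Hollowpine=61 → close Hollowpine (overflow 53)
  61÷1 = 61 each, +1 to first 0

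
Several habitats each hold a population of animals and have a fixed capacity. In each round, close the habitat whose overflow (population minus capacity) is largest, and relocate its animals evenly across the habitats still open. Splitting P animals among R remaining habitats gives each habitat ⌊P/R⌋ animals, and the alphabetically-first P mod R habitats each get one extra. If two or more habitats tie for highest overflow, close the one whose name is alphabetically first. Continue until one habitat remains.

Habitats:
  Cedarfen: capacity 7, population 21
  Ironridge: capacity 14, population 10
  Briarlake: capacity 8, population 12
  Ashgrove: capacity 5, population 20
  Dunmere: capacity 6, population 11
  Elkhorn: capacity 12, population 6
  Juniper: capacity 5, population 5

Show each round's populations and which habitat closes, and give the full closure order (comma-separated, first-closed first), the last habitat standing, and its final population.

Closure order: Ashgrove, Cedarfen, Briarlake, Dunmere, Juniper, Ironridge
Last habitat: Elkhorn with 85 animals

Round 1: Ashgrove=20 Briarlake=12 Cedarfen=21 Dunmere=11 Elkhorn=6 Ironridge=10 Juniper=5 → close Ashgrove (overflow 15)
  20÷6 = 3 each, +1 to first 2
Round 2: Briarlake=16 Cedarfen=25 Dunmere=14 Elkhorn=9 Ironridge=13 Juniper=8 → close Cedarfen (overflow 18)
  25÷5 = 5 each, +1 to first 0
Round 3: Briarlake=21 Dunmere=19 Elkhorn=14 Ironridge=18 Juniper=13 → close Briarlake (overflow 13)
  21÷4 = 5 each, +1 to first 1
Round 4: Dunmere=25 Elkhorn=19 Ironridge=23 Juniper=18 → close Dunmere (overflow 19)
  25÷3 = 8 each, +1 to first 1
Round 5: Elkhorn=28 Ironridge=31 Juniper=26 → close Juniper (overflow 21)
  26÷2 = 13 each, +1 to first 0
Round 6: Elkhorn=41 Ironridge=44 → close Ironridge (overflow 30)
  44÷1 = 44 each, +1 to first 0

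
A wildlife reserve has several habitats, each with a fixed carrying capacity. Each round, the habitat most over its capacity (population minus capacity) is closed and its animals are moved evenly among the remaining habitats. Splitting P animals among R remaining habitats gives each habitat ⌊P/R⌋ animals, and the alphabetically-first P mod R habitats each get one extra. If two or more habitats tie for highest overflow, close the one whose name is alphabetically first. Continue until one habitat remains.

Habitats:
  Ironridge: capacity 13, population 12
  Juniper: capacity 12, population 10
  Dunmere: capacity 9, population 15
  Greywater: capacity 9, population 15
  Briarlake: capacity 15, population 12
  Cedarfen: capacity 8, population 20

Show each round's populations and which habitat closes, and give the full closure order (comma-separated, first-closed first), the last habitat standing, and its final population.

Round 1: Briarlake=12 Cedarfen=20 Dunmere=15 Greywater=15 Ironridge=12 Juniper=10 → close Cedarfen (overflow 12)
  20÷5 = 4 each, +1 to first 0
Round 2: Briarlake=16 Dunmere=19 Greywater=19 Ironridge=16 Juniper=14 → close Dunmere (overflow 10)
  19÷4 = 4 each, +1 to first 3
Round 3: Briarlake=21 Greywater=24 Ironridge=21 Juniper=18 → close Greywater (overflow 15)
  24÷3 = 8 each, +1 to first 0
Round 4: Briarlake=29 Ironridge=29 Juniper=26 → close Ironridge (overflow 16)
  29÷2 = 14 each, +1 to first 1
Round 5: Briarlake=44 Juniper=40 → close Briarlake (overflow 29)
  44÷1 = 44 each, +1 to first 0

Closure order: Cedarfen, Dunmere, Greywater, Ironridge, Briarlake
Last habitat: Juniper with 84 animals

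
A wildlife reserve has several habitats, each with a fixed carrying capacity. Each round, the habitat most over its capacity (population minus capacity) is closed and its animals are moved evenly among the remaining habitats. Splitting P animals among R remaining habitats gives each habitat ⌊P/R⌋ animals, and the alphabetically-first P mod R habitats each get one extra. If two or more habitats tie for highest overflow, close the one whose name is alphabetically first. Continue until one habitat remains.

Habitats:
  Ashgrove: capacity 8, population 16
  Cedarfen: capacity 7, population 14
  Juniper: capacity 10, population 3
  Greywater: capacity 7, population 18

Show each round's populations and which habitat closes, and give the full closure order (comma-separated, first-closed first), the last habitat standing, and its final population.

Round 1: Ashgrove=16 Cedarfen=14 Greywater=18 Juniper=3 → close Greywater (overflow 11)
  18÷3 = 6 each, +1 to first 0
Round 2: Ashgrove=22 Cedarfen=20 Juniper=9 → close Ashgrove (overflow 14)
  22÷2 = 11 each, +1 to first 0
Round 3: Cedarfen=31 Juniper=20 → close Cedarfen (overflow 24)
  31÷1 = 31 each, +1 to first 0

Closure order: Greywater, Ashgrove, Cedarfen
Last habitat: Juniper with 51 animals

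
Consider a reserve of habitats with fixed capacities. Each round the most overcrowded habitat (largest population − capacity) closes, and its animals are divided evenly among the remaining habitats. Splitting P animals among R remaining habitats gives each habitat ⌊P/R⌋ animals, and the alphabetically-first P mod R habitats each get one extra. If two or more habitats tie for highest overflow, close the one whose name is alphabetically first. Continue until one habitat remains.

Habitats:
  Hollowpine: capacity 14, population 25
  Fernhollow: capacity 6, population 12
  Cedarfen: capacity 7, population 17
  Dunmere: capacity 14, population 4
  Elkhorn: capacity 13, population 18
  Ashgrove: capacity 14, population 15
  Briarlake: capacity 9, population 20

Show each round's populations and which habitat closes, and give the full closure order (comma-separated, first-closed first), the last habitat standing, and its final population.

Round 1: Ashgrove=15 Briarlake=20 Cedarfen=17 Dunmere=4 Elkhorn=18 Fernhollow=12 Hollowpine=25 → close Briarlake (overflow 11)
  20÷6 = 3 each, +1 to first 2
Round 2: Ashgrove=19 Cedarfen=21 Dunmere=7 Elkhorn=21 Fernhollow=15 Hollowpine=28 → close Cedarfen (overflow 14)
  21÷5 = 4 each, +1 to first 1
Round 3: Ashgrove=24 Dunmere=11 Elkhorn=25 Fernhollow=19 Hollowpine=32 → close Hollowpine (overflow 18)
  32÷4 = 8 each, +1 to first 0
Round 4: Ashgrove=32 Dunmere=19 Elkhorn=33 Fernhollow=27 → close Fernhollow (overflow 21)
  27÷3 = 9 each, +1 to first 0
Round 5: Ashgrove=41 Dunmere=28 Elkhorn=42 → close Elkhorn (overflow 29)
  42÷2 = 21 each, +1 to first 0
Round 6: Ashgrove=62 Dunmere=49 → close Ashgrove (overflow 48)
  62÷1 = 62 each, +1 to first 0

Closure order: Briarlake, Cedarfen, Hollowpine, Fernhollow, Elkhorn, Ashgrove
Last habitat: Dunmere with 111 animals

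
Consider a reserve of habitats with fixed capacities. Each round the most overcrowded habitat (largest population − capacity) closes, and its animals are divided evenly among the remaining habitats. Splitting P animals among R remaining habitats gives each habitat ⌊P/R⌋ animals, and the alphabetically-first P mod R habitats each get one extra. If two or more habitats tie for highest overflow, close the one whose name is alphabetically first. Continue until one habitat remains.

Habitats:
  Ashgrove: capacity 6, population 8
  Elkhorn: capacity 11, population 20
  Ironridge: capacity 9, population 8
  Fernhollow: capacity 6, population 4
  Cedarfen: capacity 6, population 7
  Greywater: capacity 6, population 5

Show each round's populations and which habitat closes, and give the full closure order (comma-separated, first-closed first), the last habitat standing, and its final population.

Closure order: Elkhorn, Ashgrove, Cedarfen, Greywater, Fernhollow
Last habitat: Ironridge with 52 animals

Round 1: Ashgrove=8 Cedarfen=7 Elkhorn=20 Fernhollow=4 Greywater=5 Ironridge=8 → close Elkhorn (overflow 9)
  20÷5 = 4 each, +1 to first 0
Round 2: Ashgrove=12 Cedarfen=11 Fernhollow=8 Greywater=9 Ironridge=12 → close Ashgrove (overflow 6)
  12÷4 = 3 each, +1 to first 0
Round 3: Cedarfen=14 Fernhollow=11 Greywater=12 Ironridge=15 → close Cedarfen (overflow 8)
  14÷3 = 4 each, +1 to first 2
Round 4: Fernhollow=16 Greywater=17 Ironridge=19 → close Greywater (overflow 11)
  17÷2 = 8 each, +1 to first 1
Round 5: Fernhollow=25 Ironridge=27 → close Fernhollow (overflow 19)
  25÷1 = 25 each, +1 to first 0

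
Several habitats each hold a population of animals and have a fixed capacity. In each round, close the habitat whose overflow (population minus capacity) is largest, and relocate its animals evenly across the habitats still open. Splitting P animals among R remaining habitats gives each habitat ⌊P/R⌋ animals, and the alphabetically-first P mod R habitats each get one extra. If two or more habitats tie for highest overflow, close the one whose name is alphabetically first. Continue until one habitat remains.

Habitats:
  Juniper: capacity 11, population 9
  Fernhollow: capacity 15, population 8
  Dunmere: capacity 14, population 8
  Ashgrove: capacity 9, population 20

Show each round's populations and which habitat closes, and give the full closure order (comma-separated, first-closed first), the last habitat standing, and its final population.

Round 1: Ashgrove=20 Dunmere=8 Fernhollow=8 Juniper=9 → close Ashgrove (overflow 11)
  20÷3 = 6 each, +1 to first 2
Round 2: Dunmere=15 Fernhollow=15 Juniper=15 → close Juniper (overflow 4)
  15÷2 = 7 each, +1 to first 1
Round 3: Dunmere=23 Fernhollow=22 → close Dunmere (overflow 9)
  23÷1 = 23 each, +1 to first 0

Closure order: Ashgrove, Juniper, Dunmere
Last habitat: Fernhollow with 45 animals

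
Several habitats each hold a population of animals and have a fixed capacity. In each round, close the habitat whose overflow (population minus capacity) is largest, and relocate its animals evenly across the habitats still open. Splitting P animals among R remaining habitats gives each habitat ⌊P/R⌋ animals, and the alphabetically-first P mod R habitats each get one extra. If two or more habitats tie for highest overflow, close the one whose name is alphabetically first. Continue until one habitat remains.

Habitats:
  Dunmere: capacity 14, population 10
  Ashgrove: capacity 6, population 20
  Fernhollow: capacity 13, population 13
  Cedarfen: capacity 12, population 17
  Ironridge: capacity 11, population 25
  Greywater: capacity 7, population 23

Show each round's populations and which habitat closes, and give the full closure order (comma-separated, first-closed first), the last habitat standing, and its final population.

Round 1: Ashgrove=20 Cedarfen=17 Dunmere=10 Fernhollow=13 Greywater=23 Ironridge=25 → close Greywater (overflow 16)
  23÷5 = 4 each, +1 to first 3
Round 2: Ashgrove=25 Cedarfen=22 Dunmere=15 Fernhollow=17 Ironridge=29 → close Ashgrove (overflow 19)
  25÷4 = 6 each, +1 to first 1
Round 3: Cedarfen=29 Dunmere=21 Fernhollow=23 Ironridge=35 → close Ironridge (overflow 24)
  35÷3 = 11 each, +1 to first 2
Round 4: Cedarfen=41 Dunmere=33 Fernhollow=34 → close Cedarfen (overflow 29)
  41÷2 = 20 each, +1 to first 1
Round 5: Dunmere=54 Fernhollow=54 → close Fernhollow (overflow 41)
  54÷1 = 54 each, +1 to first 0

Closure order: Greywater, Ashgrove, Ironridge, Cedarfen, Fernhollow
Last habitat: Dunmere with 108 animals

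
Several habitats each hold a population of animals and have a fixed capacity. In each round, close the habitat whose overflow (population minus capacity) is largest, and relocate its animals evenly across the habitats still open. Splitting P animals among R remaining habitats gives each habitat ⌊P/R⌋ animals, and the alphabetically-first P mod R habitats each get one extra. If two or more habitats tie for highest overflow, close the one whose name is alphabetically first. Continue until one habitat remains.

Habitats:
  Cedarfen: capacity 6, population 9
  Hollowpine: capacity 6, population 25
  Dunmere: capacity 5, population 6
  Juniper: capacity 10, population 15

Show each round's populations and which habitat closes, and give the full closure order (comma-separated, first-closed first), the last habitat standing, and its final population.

Closure order: Hollowpine, Juniper, Cedarfen
Last habitat: Dunmere with 55 animals

Round 1: Cedarfen=9 Dunmere=6 Hollowpine=25 Juniper=15 → close Hollowpine (overflow 19)
  25÷3 = 8 each, +1 to first 1
Round 2: Cedarfen=18 Dunmere=14 Juniper=23 → close Juniper (overflow 13)
  23÷2 = 11 each, +1 to first 1
Round 3: Cedarfen=30 Dunmere=25 → close Cedarfen (overflow 24)
  30÷1 = 30 each, +1 to first 0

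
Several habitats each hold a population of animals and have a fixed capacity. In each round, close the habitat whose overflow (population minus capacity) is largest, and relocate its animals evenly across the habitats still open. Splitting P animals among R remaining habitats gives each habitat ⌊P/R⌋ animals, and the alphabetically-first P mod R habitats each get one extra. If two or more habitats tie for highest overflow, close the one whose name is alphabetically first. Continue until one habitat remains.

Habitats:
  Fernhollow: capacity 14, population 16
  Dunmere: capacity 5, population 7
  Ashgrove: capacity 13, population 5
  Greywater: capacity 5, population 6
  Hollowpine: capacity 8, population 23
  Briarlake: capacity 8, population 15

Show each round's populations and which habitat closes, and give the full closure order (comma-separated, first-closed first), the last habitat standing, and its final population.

Closure order: Hollowpine, Briarlake, Dunmere, Fernhollow, Greywater
Last habitat: Ashgrove with 72 animals

Round 1: Ashgrove=5 Briarlake=15 Dunmere=7 Fernhollow=16 Greywater=6 Hollowpine=23 → close Hollowpine (overflow 15)
  23÷5 = 4 each, +1 to first 3
Round 2: Ashgrove=10 Briarlake=20 Dunmere=12 Fernhollow=20 Greywater=10 → close Briarlake (overflow 12)
  20÷4 = 5 each, +1 to first 0
Round 3: Ashgrove=15 Dunmere=17 Fernhollow=25 Greywater=15 → close Dunmere (overflow 12)
  17÷3 = 5 each, +1 to first 2
Round 4: Ashgrove=21 Fernhollow=31 Greywater=20 → close Fernhollow (overflow 17)
  31÷2 = 15 each, +1 to first 1
Round 5: Ashgrove=37 Greywater=35 → close Greywater (overflow 30)
  35÷1 = 35 each, +1 to first 0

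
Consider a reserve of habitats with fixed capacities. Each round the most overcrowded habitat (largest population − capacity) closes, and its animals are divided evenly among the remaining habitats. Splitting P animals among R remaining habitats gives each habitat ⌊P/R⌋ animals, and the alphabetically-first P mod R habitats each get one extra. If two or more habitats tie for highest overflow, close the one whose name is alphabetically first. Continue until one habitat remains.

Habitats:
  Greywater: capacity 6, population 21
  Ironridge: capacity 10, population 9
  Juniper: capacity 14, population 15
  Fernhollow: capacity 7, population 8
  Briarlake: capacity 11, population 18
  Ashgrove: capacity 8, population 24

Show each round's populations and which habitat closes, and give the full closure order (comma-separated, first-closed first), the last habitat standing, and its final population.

Round 1: Ashgrove=24 Briarlake=18 Fernhollow=8 Greywater=21 Ironridge=9 Juniper=15 → close Ashgrove (overflow 16)
  24÷5 = 4 each, +1 to first 4
Round 2: Briarlake=23 Fernhollow=13 Greywater=26 Ironridge=14 Juniper=19 → close Greywater (overflow 20)
  26÷4 = 6 each, +1 to first 2
Round 3: Briarlake=30 Fernhollow=20 Ironridge=20 Juniper=25 → close Briarlake (overflow 19)
  30÷3 = 10 each, +1 to first 0
Round 4: Fernhollow=30 Ironridge=30 Juniper=35 → close Fernhollow (overflow 23)
  30÷2 = 15 each, +1 to first 0
Round 5: Ironridge=45 Juniper=50 → close Juniper (overflow 36)
  50÷1 = 50 each, +1 to first 0

Closure order: Ashgrove, Greywater, Briarlake, Fernhollow, Juniper
Last habitat: Ironridge with 95 animals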